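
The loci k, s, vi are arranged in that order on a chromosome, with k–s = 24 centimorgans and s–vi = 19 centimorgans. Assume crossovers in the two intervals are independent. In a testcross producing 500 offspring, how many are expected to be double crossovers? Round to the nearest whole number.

Map distances give recombination frequencies of 0.240 and 0.190 for the two intervals.
With no interference, expected double-crossover frequency = 0.240 × 0.190 = 0.04560.
Expected number = 0.04560 × 500 = 22.80 ≈ 23.

23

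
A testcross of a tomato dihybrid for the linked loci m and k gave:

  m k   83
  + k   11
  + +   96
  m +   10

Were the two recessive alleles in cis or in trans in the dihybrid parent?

The two most frequent classes are + + (96) and m k (83); these are the parental (non-recombinant) types.
So the F1 carried + + on one chromosome and m k on the other — the recessive alleles are on the same chromosome (cis / coupling).

cis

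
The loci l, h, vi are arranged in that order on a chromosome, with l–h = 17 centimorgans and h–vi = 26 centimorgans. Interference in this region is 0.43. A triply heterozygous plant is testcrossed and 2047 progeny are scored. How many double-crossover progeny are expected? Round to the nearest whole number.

52

Map distances give recombination frequencies of 0.170 and 0.260 for the two intervals.
With interference 0.43 (so coincidence = 0.57), expected double-crossover frequency = 0.170 × 0.260 × 0.57 = 0.02519.
Expected number = 0.02519 × 2047 = 51.57 ≈ 52.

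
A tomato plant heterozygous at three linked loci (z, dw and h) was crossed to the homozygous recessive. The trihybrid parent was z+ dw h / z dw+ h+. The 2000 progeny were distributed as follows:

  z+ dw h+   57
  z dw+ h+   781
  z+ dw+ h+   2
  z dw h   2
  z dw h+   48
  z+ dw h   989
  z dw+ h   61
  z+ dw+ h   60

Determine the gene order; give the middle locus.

The two rarest classes, z dw h and z+ dw+ h+, are the double crossovers. Comparing them with the parentals, only the z allele has switched, so z is the middle locus and the order is h – z – dw.

z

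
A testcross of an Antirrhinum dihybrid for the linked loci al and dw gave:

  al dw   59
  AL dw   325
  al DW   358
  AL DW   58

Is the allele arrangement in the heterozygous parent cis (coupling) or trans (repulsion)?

The two most frequent classes are AL dw (325) and al DW (358); these are the parental (non-recombinant) types.
So the F1 carried AL dw on one chromosome and al DW on the other — the recessive alleles are on opposite chromosomes (trans / repulsion).

trans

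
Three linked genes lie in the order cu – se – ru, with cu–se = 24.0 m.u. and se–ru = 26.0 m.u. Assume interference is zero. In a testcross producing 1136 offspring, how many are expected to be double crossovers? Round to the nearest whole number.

71

Map distances give recombination frequencies of 0.240 and 0.260 for the two intervals.
With no interference, expected double-crossover frequency = 0.240 × 0.260 = 0.06240.
Expected number = 0.06240 × 1136 = 70.89 ≈ 71.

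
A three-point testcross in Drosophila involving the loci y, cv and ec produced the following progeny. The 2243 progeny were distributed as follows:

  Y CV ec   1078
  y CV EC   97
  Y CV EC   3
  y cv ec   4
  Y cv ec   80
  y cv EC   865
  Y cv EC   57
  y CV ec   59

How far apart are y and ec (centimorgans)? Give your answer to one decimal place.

The two most frequent reciprocal classes, Y CV ec and y cv EC, are the parental types, so the F1 was Y CV ec / y cv EC.
The two rarest classes, Y CV EC and y cv ec, are the double crossovers. Comparing them with the parentals, only the ec allele has switched, so ec is the middle locus and the order is cv – ec – y.
Crossovers in the ec–y interval produce the single-crossover classes y CV ec and Y cv EC (59 + 57 = 116) plus the double crossovers (7).
RF(ec–y) = (116 + 7) / 2243 = 123/2243 = 0.0548 → 5.5 centimorgans.

5.5 centimorgans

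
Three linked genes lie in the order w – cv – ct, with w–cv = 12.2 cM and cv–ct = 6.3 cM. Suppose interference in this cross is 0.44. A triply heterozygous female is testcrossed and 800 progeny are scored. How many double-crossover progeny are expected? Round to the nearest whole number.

3

Map distances give recombination frequencies of 0.122 and 0.063 for the two intervals.
With interference 0.44 (so coincidence = 0.56), expected double-crossover frequency = 0.122 × 0.063 × 0.56 = 0.00430.
Expected number = 0.00430 × 800 = 3.44 ≈ 3.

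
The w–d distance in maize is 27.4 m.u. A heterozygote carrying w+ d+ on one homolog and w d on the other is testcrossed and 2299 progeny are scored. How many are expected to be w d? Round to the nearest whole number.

835

A map distance of 27.4 m.u. corresponds to a recombination frequency of 0.274.
The F1 is w+ d+ / w d, so w d is a parental gamete class with expected frequency (1 − r)/2 = 0.726/2 = 0.3630.
Expected number = 0.3630 × 2299 = 834.54 ≈ 835.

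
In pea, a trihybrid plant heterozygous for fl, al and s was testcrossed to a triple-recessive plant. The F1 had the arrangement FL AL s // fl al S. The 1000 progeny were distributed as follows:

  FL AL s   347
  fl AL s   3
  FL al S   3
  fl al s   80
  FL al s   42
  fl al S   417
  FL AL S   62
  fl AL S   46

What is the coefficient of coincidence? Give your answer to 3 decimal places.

0.431

The two rarest classes, fl AL s and FL al S, are the double crossovers. Comparing them with the parentals, only the fl allele has switched, so fl is the middle locus and the order is s – fl – al.
s–fl: (142 + 6)/1000 = 0.1480; fl–al: (88 + 6)/1000 = 0.0940.
Expected DCO frequency = 0.1480 × 0.0940 ≈ 0.01391; observed = 6/1000 ≈ 0.00600.
Coefficient of coincidence = 0.00600/0.01391 ≈ 0.431.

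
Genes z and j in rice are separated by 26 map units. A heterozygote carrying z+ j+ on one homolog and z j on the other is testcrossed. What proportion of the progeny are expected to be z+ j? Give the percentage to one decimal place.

A map distance of 26 map units corresponds to a recombination frequency of 0.260.
The F1 is z+ j+ / z j, so z+ j is a recombinant gamete class with expected frequency r/2 = 0.260/2 = 0.1300.
That is 0.1300 = 13.0% of the progeny.

13.0%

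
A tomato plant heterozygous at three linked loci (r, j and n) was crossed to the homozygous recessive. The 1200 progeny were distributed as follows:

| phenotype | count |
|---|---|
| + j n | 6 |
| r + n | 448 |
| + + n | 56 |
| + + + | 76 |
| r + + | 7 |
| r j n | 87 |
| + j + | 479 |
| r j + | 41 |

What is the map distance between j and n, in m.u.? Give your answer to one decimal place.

14.7 m.u.

The two most frequent reciprocal classes, + j + and r + n, are the parental types, so the F1 was + j + / r + n.
The two rarest classes, + j n and r + +, are the double crossovers. Comparing them with the parentals, only the n allele has switched, so n is the middle locus and the order is j – n – r.
Crossovers in the j–n interval produce the single-crossover classes + + + and r j n (76 + 87 = 163) plus the double crossovers (13).
RF(j–n) = (163 + 13) / 1200 = 176/1200 = 0.1467 → 14.7 m.u.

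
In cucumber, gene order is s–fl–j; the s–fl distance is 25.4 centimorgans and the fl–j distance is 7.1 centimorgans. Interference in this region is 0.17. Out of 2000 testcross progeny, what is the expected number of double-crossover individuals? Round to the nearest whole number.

Map distances give recombination frequencies of 0.254 and 0.071 for the two intervals.
With interference 0.17 (so coincidence = 0.83), expected double-crossover frequency = 0.254 × 0.071 × 0.83 = 0.01497.
Expected number = 0.01497 × 2000 = 29.94 ≈ 30.

30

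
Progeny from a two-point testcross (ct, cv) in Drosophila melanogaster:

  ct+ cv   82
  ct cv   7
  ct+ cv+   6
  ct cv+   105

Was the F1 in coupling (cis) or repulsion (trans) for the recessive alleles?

trans

The two most frequent classes are ct+ cv (82) and ct cv+ (105); these are the parental (non-recombinant) types.
So the F1 carried ct+ cv on one chromosome and ct cv+ on the other — the recessive alleles are on opposite chromosomes (trans / repulsion).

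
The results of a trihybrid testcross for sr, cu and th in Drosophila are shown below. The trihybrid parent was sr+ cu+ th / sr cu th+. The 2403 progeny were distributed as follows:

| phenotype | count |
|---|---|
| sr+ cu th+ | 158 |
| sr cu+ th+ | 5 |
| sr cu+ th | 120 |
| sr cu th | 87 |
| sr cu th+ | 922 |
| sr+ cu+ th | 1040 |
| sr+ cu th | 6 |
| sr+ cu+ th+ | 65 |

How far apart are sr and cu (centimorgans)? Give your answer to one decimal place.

12.0 centimorgans

The two rarest classes, sr+ cu th and sr cu+ th+, are the double crossovers. Comparing them with the parentals, only the cu allele has switched, so cu is the middle locus and the order is sr – cu – th.
Crossovers in the sr–cu interval produce the single-crossover classes sr cu+ th and sr+ cu th+ (120 + 158 = 278) plus the double crossovers (11).
RF(sr–cu) = (278 + 11) / 2403 = 289/2403 = 0.1203 → 12.0 centimorgans.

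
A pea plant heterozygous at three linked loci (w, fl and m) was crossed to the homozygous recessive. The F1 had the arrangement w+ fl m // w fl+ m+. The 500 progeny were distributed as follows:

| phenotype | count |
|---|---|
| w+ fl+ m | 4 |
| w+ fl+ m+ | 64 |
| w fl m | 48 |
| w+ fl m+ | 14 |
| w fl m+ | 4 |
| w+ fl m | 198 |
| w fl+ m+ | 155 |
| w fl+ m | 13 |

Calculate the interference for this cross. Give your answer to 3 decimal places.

The two rarest classes, w+ fl+ m and w fl m+, are the double crossovers. Comparing them with the parentals, only the fl allele has switched, so fl is the middle locus and the order is m – fl – w.
m–fl: (27 + 8)/500 = 0.0700; fl–w: (112 + 8)/500 = 0.2400.
Expected DCO frequency = 0.0700 × 0.2400 ≈ 0.01680; observed = 8/500 ≈ 0.01600.
Coefficient of coincidence = 0.01600/0.01680 ≈ 0.952; interference = 1 − 0.952 = 0.048.

0.048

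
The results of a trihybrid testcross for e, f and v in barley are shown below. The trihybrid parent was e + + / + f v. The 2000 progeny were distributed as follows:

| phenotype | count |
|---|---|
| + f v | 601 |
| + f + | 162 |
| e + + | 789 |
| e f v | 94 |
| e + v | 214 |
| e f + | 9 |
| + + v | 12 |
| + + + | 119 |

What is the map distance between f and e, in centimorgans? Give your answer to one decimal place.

11.7 centimorgans

The two rarest classes, e f + and + + v, are the double crossovers. Comparing them with the parentals, only the f allele has switched, so f is the middle locus and the order is v – f – e.
Crossovers in the f–e interval produce the single-crossover classes + + + and e f v (119 + 94 = 213) plus the double crossovers (21).
RF(f–e) = (213 + 21) / 2000 = 234/2000 = 0.1170 → 11.7 centimorgans.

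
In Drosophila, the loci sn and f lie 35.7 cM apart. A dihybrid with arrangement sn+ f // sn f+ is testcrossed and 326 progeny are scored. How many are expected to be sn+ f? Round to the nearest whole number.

A map distance of 35.7 cM corresponds to a recombination frequency of 0.357.
The F1 is sn+ f / sn f+, so sn+ f is a parental gamete class with expected frequency (1 − r)/2 = 0.643/2 = 0.3215.
Expected number = 0.3215 × 326 = 104.81 ≈ 105.

105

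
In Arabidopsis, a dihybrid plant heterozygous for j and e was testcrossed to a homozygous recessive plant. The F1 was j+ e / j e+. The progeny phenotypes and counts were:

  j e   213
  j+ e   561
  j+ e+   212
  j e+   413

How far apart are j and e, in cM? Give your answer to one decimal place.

30.4 cM

The recombinant classes are j+ e+ and j e: 212 + 213 = 425.
Recombination frequency = 425/1399 = 0.3038 ≈ 30.4%, i.e. 30.4 cM.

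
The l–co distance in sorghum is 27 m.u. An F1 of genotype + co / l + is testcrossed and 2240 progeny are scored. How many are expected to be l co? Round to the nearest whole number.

302

A map distance of 27 m.u. corresponds to a recombination frequency of 0.270.
The F1 is + co / l +, so l co is a recombinant gamete class with expected frequency r/2 = 0.270/2 = 0.1350.
Expected number = 0.1350 × 2240 = 302.40 ≈ 302.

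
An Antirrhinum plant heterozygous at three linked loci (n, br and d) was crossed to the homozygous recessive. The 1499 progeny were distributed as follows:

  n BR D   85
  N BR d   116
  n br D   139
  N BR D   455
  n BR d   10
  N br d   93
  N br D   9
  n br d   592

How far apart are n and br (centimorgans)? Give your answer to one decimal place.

13.1 centimorgans

The two most frequent reciprocal classes, N BR D and n br d, are the parental types, so the F1 was N BR D / n br d.
The two rarest classes, N br D and n BR d, are the double crossovers. Comparing them with the parentals, only the br allele has switched, so br is the middle locus and the order is d – br – n.
Crossovers in the br–n interval produce the single-crossover classes n BR D and N br d (85 + 93 = 178) plus the double crossovers (19).
RF(br–n) = (178 + 19) / 1499 = 197/1499 = 0.1314 → 13.1 centimorgans.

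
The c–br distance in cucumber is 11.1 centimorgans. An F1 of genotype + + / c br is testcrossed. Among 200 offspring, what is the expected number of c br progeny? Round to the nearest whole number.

A map distance of 11.1 centimorgans corresponds to a recombination frequency of 0.111.
The F1 is + + / c br, so c br is a parental gamete class with expected frequency (1 − r)/2 = 0.889/2 = 0.4445.
Expected number = 0.4445 × 200 = 88.90 ≈ 89.

89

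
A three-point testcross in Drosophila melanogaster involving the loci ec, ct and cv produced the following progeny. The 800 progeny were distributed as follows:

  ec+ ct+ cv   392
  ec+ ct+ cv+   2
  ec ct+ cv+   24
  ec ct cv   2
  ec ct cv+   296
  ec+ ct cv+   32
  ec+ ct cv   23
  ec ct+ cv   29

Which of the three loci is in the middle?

cv

The two most frequent reciprocal classes, ec+ ct+ cv and ec ct cv+, are the parental types, so the F1 was ec+ ct+ cv / ec ct cv+.
The two rarest classes, ec+ ct+ cv+ and ec ct cv, are the double crossovers. Comparing them with the parentals, only the cv allele has switched, so cv is the middle locus and the order is ec – cv – ct.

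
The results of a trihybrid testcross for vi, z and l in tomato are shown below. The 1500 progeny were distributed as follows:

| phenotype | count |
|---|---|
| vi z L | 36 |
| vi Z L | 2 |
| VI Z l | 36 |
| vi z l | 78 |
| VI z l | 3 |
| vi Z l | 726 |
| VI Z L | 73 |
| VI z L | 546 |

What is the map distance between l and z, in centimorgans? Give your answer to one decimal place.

The two most frequent reciprocal classes, VI z L and vi Z l, are the parental types, so the F1 was VI z L / vi Z l.
The two rarest classes, VI z l and vi Z L, are the double crossovers. Comparing them with the parentals, only the l allele has switched, so l is the middle locus and the order is vi – l – z.
Crossovers in the l–z interval produce the single-crossover classes VI Z L and vi z l (73 + 78 = 151) plus the double crossovers (5).
RF(l–z) = (151 + 5) / 1500 = 156/1500 = 0.1040 → 10.4 centimorgans.

10.4 centimorgans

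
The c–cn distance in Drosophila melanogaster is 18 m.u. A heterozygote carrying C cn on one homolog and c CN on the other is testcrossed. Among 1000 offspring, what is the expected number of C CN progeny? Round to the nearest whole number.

A map distance of 18 m.u. corresponds to a recombination frequency of 0.180.
The F1 is C cn / c CN, so C CN is a recombinant gamete class with expected frequency r/2 = 0.180/2 = 0.0900.
Expected number = 0.0900 × 1000 = 90.00 ≈ 90.

90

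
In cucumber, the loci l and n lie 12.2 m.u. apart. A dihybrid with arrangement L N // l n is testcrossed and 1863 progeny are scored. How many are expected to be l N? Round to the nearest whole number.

114

A map distance of 12.2 m.u. corresponds to a recombination frequency of 0.122.
The F1 is L N / l n, so l N is a recombinant gamete class with expected frequency r/2 = 0.122/2 = 0.0610.
Expected number = 0.0610 × 1863 = 113.64 ≈ 114.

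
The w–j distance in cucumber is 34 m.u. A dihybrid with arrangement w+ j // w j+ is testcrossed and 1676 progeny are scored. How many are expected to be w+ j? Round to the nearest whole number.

553

A map distance of 34 m.u. corresponds to a recombination frequency of 0.340.
The F1 is w+ j / w j+, so w+ j is a parental gamete class with expected frequency (1 − r)/2 = 0.660/2 = 0.3300.
Expected number = 0.3300 × 1676 = 553.08 ≈ 553.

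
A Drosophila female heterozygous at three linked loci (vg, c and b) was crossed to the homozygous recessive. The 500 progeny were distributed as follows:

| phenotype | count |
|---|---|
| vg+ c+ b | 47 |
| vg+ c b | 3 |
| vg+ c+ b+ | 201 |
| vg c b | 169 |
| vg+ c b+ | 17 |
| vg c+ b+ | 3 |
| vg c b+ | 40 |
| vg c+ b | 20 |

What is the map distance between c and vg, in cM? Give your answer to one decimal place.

The two most frequent reciprocal classes, vg+ c+ b+ and vg c b, are the parental types, so the F1 was vg+ c+ b+ / vg c b.
The two rarest classes, vg c+ b+ and vg+ c b, are the double crossovers. Comparing them with the parentals, only the vg allele has switched, so vg is the middle locus and the order is b – vg – c.
Crossovers in the vg–c interval produce the single-crossover classes vg+ c b+ and vg c+ b (17 + 20 = 37) plus the double crossovers (6).
RF(vg–c) = (37 + 6) / 500 = 43/500 = 0.0860 → 8.6 cM.

8.6 cM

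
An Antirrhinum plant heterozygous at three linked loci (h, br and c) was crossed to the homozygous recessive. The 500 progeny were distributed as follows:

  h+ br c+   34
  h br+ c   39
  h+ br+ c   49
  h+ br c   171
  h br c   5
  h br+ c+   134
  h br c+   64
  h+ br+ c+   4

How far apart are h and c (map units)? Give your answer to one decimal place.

The two most frequent reciprocal classes, h br+ c+ and h+ br c, are the parental types, so the F1 was h br+ c+ / h+ br c.
The two rarest classes, h+ br+ c+ and h br c, are the double crossovers. Comparing them with the parentals, only the h allele has switched, so h is the middle locus and the order is c – h – br.
Crossovers in the c–h interval produce the single-crossover classes h br+ c and h+ br c+ (39 + 34 = 73) plus the double crossovers (9).
RF(c–h) = (73 + 9) / 500 = 82/500 = 0.1640 → 16.4 map units.

16.4 map units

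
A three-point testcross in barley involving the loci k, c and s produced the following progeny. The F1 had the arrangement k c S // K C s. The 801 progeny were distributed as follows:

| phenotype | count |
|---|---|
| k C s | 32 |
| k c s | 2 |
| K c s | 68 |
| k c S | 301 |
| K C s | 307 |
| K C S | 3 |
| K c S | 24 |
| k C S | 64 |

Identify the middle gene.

s

The two rarest classes, k c s and K C S, are the double crossovers. Comparing them with the parentals, only the s allele has switched, so s is the middle locus and the order is k – s – c.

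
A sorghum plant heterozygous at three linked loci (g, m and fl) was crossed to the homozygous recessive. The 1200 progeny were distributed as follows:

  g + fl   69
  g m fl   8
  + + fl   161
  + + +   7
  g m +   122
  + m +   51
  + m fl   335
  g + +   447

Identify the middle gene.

The two most frequent reciprocal classes, g + + and + m fl, are the parental types, so the F1 was g + + / + m fl.
The two rarest classes, + + + and g m fl, are the double crossovers. Comparing them with the parentals, only the g allele has switched, so g is the middle locus and the order is m – g – fl.

g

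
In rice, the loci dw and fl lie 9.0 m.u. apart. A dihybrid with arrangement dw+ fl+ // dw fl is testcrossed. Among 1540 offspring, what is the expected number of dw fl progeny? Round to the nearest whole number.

701

A map distance of 9.0 m.u. corresponds to a recombination frequency of 0.090.
The F1 is dw+ fl+ / dw fl, so dw fl is a parental gamete class with expected frequency (1 − r)/2 = 0.910/2 = 0.4550.
Expected number = 0.4550 × 1540 = 700.70 ≈ 701.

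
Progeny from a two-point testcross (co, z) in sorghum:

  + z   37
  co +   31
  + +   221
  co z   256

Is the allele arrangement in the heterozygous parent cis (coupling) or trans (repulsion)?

cis

The two most frequent classes are + + (221) and co z (256); these are the parental (non-recombinant) types.
So the F1 carried + + on one chromosome and co z on the other — the recessive alleles are on the same chromosome (cis / coupling).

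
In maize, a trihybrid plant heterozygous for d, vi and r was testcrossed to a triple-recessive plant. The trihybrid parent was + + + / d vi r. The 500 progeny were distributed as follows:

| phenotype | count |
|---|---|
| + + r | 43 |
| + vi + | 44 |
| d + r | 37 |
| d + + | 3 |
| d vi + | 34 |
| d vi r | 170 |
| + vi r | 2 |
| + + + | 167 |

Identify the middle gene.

The two rarest classes, d + + and + vi r, are the double crossovers. Comparing them with the parentals, only the d allele has switched, so d is the middle locus and the order is r – d – vi.

d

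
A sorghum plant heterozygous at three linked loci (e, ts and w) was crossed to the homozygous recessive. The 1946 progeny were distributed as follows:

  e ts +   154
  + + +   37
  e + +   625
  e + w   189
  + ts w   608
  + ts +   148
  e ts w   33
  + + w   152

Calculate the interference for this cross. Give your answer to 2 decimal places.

0.11

The two most frequent reciprocal classes, e + + and + ts w, are the parental types, so the F1 was e + + / + ts w.
The two rarest classes, + + + and e ts w, are the double crossovers. Comparing them with the parentals, only the e allele has switched, so e is the middle locus and the order is ts – e – w.
ts–e: (306 + 70)/1946 = 0.1932; e–w: (337 + 70)/1946 = 0.2091.
Expected DCO frequency = 0.1932 × 0.2091 ≈ 0.04040; observed = 70/1946 ≈ 0.03597.
Coefficient of coincidence = 0.03597/0.04040 ≈ 0.89; interference = 1 − 0.89 = 0.11.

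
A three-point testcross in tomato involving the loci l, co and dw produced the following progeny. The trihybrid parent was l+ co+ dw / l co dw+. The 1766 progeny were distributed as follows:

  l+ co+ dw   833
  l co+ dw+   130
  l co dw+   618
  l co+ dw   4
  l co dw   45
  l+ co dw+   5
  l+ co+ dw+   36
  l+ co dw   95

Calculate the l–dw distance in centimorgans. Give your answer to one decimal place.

The two rarest classes, l co+ dw and l+ co dw+, are the double crossovers. Comparing them with the parentals, only the l allele has switched, so l is the middle locus and the order is co – l – dw.
Crossovers in the l–dw interval produce the single-crossover classes l+ co+ dw+ and l co dw (36 + 45 = 81) plus the double crossovers (9).
RF(l–dw) = (81 + 9) / 1766 = 90/1766 = 0.0510 → 5.1 centimorgans.

5.1 centimorgans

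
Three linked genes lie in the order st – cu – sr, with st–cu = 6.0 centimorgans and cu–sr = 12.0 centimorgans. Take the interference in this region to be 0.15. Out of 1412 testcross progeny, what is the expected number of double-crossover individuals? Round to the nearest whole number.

Map distances give recombination frequencies of 0.060 and 0.120 for the two intervals.
With interference 0.15 (so coincidence = 0.85), expected double-crossover frequency = 0.060 × 0.120 × 0.85 = 0.00612.
Expected number = 0.00612 × 1412 = 8.64 ≈ 9.

9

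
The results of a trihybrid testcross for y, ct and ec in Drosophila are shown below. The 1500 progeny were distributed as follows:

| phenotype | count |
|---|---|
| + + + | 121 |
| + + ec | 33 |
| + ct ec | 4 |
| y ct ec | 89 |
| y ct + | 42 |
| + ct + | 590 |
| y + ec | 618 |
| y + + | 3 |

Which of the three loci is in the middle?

ec

The two most frequent reciprocal classes, + ct + and y + ec, are the parental types, so the F1 was + ct + / y + ec.
The two rarest classes, + ct ec and y + +, are the double crossovers. Comparing them with the parentals, only the ec allele has switched, so ec is the middle locus and the order is ct – ec – y.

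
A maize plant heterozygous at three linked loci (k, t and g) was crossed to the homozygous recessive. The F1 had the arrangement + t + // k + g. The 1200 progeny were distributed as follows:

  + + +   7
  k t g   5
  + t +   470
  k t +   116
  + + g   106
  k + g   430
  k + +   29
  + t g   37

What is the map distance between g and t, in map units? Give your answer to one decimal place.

6.5 map units

The two rarest classes, + + + and k t g, are the double crossovers. Comparing them with the parentals, only the t allele has switched, so t is the middle locus and the order is g – t – k.
Crossovers in the g–t interval produce the single-crossover classes + t g and k + + (37 + 29 = 66) plus the double crossovers (12).
RF(g–t) = (66 + 12) / 1200 = 78/1200 = 0.0650 → 6.5 map units.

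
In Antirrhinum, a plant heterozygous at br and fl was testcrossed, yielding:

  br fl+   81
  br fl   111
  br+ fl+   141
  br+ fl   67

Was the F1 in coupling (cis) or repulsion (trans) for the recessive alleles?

The two most frequent classes are br+ fl+ (141) and br fl (111); these are the parental (non-recombinant) types.
So the F1 carried br+ fl+ on one chromosome and br fl on the other — the recessive alleles are on the same chromosome (cis / coupling).

cis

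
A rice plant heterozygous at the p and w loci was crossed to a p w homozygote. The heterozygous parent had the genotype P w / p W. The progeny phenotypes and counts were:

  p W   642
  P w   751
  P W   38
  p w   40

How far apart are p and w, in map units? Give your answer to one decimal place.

The recombinant classes are P W and p w: 38 + 40 = 78.
Recombination frequency = 78/1471 = 0.0530 ≈ 5.3%, i.e. 5.3 map units.

5.3 map units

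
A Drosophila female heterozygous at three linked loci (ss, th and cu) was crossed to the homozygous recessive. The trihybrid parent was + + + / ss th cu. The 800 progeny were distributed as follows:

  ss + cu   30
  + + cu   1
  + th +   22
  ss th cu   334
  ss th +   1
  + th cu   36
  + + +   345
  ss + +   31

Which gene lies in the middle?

cu

The two rarest classes, + + cu and ss th +, are the double crossovers. Comparing them with the parentals, only the cu allele has switched, so cu is the middle locus and the order is th – cu – ss.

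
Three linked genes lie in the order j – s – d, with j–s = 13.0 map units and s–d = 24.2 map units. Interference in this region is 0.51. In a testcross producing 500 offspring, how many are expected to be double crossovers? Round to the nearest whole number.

8

Map distances give recombination frequencies of 0.130 and 0.242 for the two intervals.
With interference 0.51 (so coincidence = 0.49), expected double-crossover frequency = 0.130 × 0.242 × 0.49 = 0.01542.
Expected number = 0.01542 × 500 = 7.71 ≈ 8.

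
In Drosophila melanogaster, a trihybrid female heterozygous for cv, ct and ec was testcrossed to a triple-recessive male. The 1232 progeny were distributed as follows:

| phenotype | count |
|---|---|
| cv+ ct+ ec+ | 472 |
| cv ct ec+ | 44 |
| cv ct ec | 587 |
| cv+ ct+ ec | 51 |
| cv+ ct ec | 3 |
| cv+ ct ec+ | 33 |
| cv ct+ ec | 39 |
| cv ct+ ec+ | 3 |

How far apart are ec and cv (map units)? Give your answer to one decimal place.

8.2 map units

The two most frequent reciprocal classes, cv+ ct+ ec+ and cv ct ec, are the parental types, so the F1 was cv+ ct+ ec+ / cv ct ec.
The two rarest classes, cv ct+ ec+ and cv+ ct ec, are the double crossovers. Comparing them with the parentals, only the cv allele has switched, so cv is the middle locus and the order is ec – cv – ct.
Crossovers in the ec–cv interval produce the single-crossover classes cv+ ct+ ec and cv ct ec+ (51 + 44 = 95) plus the double crossovers (6).
RF(ec–cv) = (95 + 6) / 1232 = 101/1232 = 0.0820 → 8.2 map units.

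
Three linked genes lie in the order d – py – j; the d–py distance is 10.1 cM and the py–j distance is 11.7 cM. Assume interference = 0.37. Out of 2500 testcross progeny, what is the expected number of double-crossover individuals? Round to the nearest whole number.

Map distances give recombination frequencies of 0.101 and 0.117 for the two intervals.
With interference 0.37 (so coincidence = 0.63), expected double-crossover frequency = 0.101 × 0.117 × 0.63 = 0.00744.
Expected number = 0.00744 × 2500 = 18.61 ≈ 19.

19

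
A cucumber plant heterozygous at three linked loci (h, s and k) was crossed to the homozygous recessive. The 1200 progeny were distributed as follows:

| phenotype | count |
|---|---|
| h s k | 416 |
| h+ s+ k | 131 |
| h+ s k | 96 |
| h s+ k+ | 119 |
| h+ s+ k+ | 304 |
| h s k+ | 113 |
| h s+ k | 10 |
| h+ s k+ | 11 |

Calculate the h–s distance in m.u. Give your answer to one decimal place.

The two most frequent reciprocal classes, h s k and h+ s+ k+, are the parental types, so the F1 was h s k / h+ s+ k+.
The two rarest classes, h s+ k and h+ s k+, are the double crossovers. Comparing them with the parentals, only the s allele has switched, so s is the middle locus and the order is k – s – h.
Crossovers in the s–h interval produce the single-crossover classes h+ s k and h s+ k+ (96 + 119 = 215) plus the double crossovers (21).
RF(s–h) = (215 + 21) / 1200 = 236/1200 = 0.1967 → 19.7 m.u.

19.7 m.u.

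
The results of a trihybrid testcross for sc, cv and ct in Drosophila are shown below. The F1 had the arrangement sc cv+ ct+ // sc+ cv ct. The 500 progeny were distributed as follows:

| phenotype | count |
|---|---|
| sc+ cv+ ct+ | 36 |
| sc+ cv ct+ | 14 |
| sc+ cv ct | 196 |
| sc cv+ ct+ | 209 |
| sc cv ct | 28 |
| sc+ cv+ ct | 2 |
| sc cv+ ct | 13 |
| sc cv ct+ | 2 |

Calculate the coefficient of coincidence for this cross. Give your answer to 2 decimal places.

0.95

The two rarest classes, sc cv ct+ and sc+ cv+ ct, are the double crossovers. Comparing them with the parentals, only the cv allele has switched, so cv is the middle locus and the order is ct – cv – sc.
ct–cv: (27 + 4)/500 = 0.0620; cv–sc: (64 + 4)/500 = 0.1360.
Expected DCO frequency = 0.0620 × 0.1360 ≈ 0.00843; observed = 4/500 ≈ 0.00800.
Coefficient of coincidence = 0.00800/0.00843 ≈ 0.95.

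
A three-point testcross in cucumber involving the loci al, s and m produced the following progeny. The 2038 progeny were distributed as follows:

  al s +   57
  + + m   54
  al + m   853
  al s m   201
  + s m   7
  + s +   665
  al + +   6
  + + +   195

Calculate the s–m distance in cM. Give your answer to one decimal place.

20.1 cM

The two most frequent reciprocal classes, + s + and al + m, are the parental types, so the F1 was + s + / al + m.
The two rarest classes, + s m and al + +, are the double crossovers. Comparing them with the parentals, only the m allele has switched, so m is the middle locus and the order is s – m – al.
Crossovers in the s–m interval produce the single-crossover classes + + + and al s m (195 + 201 = 396) plus the double crossovers (13).
RF(s–m) = (396 + 13) / 2038 = 409/2038 = 0.2007 → 20.1 cM.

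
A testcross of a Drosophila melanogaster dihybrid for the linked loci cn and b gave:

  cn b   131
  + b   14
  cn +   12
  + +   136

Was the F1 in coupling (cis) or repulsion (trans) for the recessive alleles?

cis

The two most frequent classes are + + (136) and cn b (131); these are the parental (non-recombinant) types.
So the F1 carried + + on one chromosome and cn b on the other — the recessive alleles are on the same chromosome (cis / coupling).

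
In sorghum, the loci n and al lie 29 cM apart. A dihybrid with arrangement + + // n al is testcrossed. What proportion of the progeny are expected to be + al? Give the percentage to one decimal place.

A map distance of 29 cM corresponds to a recombination frequency of 0.290.
The F1 is + + / n al, so + al is a recombinant gamete class with expected frequency r/2 = 0.290/2 = 0.1450.
That is 0.1450 = 14.5% of the progeny.

14.5%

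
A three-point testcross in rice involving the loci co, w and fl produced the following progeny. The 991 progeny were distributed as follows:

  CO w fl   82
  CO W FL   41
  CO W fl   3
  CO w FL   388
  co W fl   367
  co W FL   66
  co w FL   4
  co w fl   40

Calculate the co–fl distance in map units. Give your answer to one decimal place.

15.6 map units

The two most frequent reciprocal classes, co W fl and CO w FL, are the parental types, so the F1 was co W fl / CO w FL.
The two rarest classes, CO W fl and co w FL, are the double crossovers. Comparing them with the parentals, only the co allele has switched, so co is the middle locus and the order is w – co – fl.
Crossovers in the co–fl interval produce the single-crossover classes co W FL and CO w fl (66 + 82 = 148) plus the double crossovers (7).
RF(co–fl) = (148 + 7) / 991 = 155/991 = 0.1564 → 15.6 map units.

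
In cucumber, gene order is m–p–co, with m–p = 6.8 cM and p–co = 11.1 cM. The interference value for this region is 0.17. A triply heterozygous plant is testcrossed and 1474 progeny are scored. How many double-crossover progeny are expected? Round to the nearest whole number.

9

Map distances give recombination frequencies of 0.068 and 0.111 for the two intervals.
With interference 0.17 (so coincidence = 0.83), expected double-crossover frequency = 0.068 × 0.111 × 0.83 = 0.00626.
Expected number = 0.00626 × 1474 = 9.23 ≈ 9.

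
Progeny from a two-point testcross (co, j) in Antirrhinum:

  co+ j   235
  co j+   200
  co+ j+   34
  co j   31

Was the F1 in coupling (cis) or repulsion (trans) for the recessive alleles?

trans

The two most frequent classes are co+ j (235) and co j+ (200); these are the parental (non-recombinant) types.
So the F1 carried co+ j on one chromosome and co j+ on the other — the recessive alleles are on opposite chromosomes (trans / repulsion).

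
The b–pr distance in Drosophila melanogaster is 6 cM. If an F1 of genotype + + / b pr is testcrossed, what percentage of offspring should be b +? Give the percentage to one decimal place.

3.0%

A map distance of 6 cM corresponds to a recombination frequency of 0.060.
The F1 is + + / b pr, so b + is a recombinant gamete class with expected frequency r/2 = 0.060/2 = 0.0300.
That is 0.0300 = 3.0% of the progeny.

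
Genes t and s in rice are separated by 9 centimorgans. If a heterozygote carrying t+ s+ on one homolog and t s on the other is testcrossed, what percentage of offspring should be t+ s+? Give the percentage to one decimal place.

45.5%

A map distance of 9 centimorgans corresponds to a recombination frequency of 0.090.
The F1 is t+ s+ / t s, so t+ s+ is a parental gamete class with expected frequency (1 − r)/2 = 0.910/2 = 0.4550.
That is 0.4550 = 45.5% of the progeny.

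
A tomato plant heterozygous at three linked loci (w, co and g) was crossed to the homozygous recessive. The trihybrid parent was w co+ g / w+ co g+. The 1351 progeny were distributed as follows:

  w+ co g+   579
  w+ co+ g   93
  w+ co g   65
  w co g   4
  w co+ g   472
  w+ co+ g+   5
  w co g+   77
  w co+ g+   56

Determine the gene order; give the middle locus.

The two rarest classes, w co g and w+ co+ g+, are the double crossovers. Comparing them with the parentals, only the co allele has switched, so co is the middle locus and the order is g – co – w.

co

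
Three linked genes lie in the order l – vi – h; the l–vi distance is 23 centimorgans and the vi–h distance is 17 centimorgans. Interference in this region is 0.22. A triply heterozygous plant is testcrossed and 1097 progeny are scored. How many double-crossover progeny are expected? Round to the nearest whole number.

33

Map distances give recombination frequencies of 0.230 and 0.170 for the two intervals.
With interference 0.22 (so coincidence = 0.78), expected double-crossover frequency = 0.230 × 0.170 × 0.78 = 0.03050.
Expected number = 0.03050 × 1097 = 33.46 ≈ 33.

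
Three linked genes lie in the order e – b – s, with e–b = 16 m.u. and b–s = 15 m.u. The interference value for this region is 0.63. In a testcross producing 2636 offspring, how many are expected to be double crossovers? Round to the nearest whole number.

Map distances give recombination frequencies of 0.160 and 0.150 for the two intervals.
With interference 0.63 (so coincidence = 0.37), expected double-crossover frequency = 0.160 × 0.150 × 0.37 = 0.00888.
Expected number = 0.00888 × 2636 = 23.41 ≈ 23.

23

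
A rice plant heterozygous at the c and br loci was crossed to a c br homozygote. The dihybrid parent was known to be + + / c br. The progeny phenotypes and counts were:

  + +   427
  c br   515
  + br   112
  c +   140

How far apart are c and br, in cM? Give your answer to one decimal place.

The recombinant classes are + br and c +: 112 + 140 = 252.
Recombination frequency = 252/1194 = 0.2111 ≈ 21.1%, i.e. 21.1 cM.

21.1 cM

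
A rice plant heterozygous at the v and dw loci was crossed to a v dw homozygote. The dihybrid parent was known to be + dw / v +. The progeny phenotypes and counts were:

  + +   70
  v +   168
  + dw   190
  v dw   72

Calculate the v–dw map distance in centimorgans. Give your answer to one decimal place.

The recombinant classes are + + and v dw: 70 + 72 = 142.
Recombination frequency = 142/500 = 0.2840 ≈ 28.4%, i.e. 28.4 centimorgans.

28.4 centimorgans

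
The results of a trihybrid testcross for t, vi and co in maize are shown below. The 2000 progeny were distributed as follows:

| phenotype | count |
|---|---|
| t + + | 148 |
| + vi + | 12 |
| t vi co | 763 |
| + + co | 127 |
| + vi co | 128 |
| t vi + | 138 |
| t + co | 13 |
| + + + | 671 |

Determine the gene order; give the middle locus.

The two most frequent reciprocal classes, + + + and t vi co, are the parental types, so the F1 was + + + / t vi co.
The two rarest classes, + vi + and t + co, are the double crossovers. Comparing them with the parentals, only the vi allele has switched, so vi is the middle locus and the order is t – vi – co.

vi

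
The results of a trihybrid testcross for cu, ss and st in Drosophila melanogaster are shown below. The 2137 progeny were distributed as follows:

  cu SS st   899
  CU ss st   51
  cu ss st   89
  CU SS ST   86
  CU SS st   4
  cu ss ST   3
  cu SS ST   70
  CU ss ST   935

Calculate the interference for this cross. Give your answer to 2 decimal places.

0.36

The two most frequent reciprocal classes, CU ss ST and cu SS st, are the parental types, so the F1 was CU ss ST / cu SS st.
The two rarest classes, cu ss ST and CU SS st, are the double crossovers. Comparing them with the parentals, only the cu allele has switched, so cu is the middle locus and the order is st – cu – ss.
st–cu: (121 + 7)/2137 = 0.0599; cu–ss: (175 + 7)/2137 = 0.0852.
Expected DCO frequency = 0.0599 × 0.0852 ≈ 0.00510; observed = 7/2137 ≈ 0.00328.
Coefficient of coincidence = 0.00328/0.00510 ≈ 0.64; interference = 1 − 0.64 = 0.36.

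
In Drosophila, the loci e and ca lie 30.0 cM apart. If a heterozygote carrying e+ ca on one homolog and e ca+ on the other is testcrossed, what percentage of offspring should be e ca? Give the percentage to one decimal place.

A map distance of 30.0 cM corresponds to a recombination frequency of 0.300.
The F1 is e+ ca / e ca+, so e ca is a recombinant gamete class with expected frequency r/2 = 0.300/2 = 0.1500.
That is 0.1500 = 15.0% of the progeny.

15.0%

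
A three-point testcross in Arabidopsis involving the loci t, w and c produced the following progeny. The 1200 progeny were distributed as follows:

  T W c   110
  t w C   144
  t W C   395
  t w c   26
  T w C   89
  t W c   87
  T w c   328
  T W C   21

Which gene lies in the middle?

t

The two most frequent reciprocal classes, T w c and t W C, are the parental types, so the F1 was T w c / t W C.
The two rarest classes, t w c and T W C, are the double crossovers. Comparing them with the parentals, only the t allele has switched, so t is the middle locus and the order is w – t – c.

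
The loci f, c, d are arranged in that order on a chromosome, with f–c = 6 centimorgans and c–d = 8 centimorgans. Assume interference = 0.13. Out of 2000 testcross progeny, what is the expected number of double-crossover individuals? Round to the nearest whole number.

8

Map distances give recombination frequencies of 0.060 and 0.080 for the two intervals.
With interference 0.13 (so coincidence = 0.87), expected double-crossover frequency = 0.060 × 0.080 × 0.87 = 0.00418.
Expected number = 0.00418 × 2000 = 8.35 ≈ 8.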